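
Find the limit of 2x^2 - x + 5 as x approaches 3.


Since polynomials are continuous, we use direct substitution.
lim(x->3) of 2x^2 - x + 5
= 2 * 3^2 - 1 * 3 + 5
= 18 - 3 + 5
= 20

20


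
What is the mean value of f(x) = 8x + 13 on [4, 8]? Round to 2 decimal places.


Average value = 1/(b-a) * integral from a to b of f(x) dx
First compute the integral of 8x + 13:
F(x) = 4x^2 + 13x
F(8) = 4 * 64 + 13 * 8 = 360
F(4) = 4 * 16 + 13 * 4 = 116
Integral = 360 - 116 = 244
Average = 244 / (8 - 4) = 244 / 4
= 61 = 61.00

61.00


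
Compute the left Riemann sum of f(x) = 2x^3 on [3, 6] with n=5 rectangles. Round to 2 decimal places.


Left Riemann sum uses left endpoints of each subinterval.
Interval: [3, 6], n = 5
dx = (6 - 3) / 5 = 3/5
Left endpoints: [3, 18/5, 21/5, 24/5, 27/5]
f values: [54, 11664/125, 18522/125, 27648/125, 39366/125]
Sum = dx * (sum of f values)
= 3/5 * 4158/5
= 12474/25 = 498.96

498.96


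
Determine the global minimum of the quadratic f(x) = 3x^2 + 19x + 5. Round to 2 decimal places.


For a quadratic f(x) = ax^2 + bx + c with a > 0, the minimum is at the vertex.
Vertex x-coordinate: x = -b/(2a)
x = -(19) / (2 * 3)
x = -19/6
Substitute back to find the minimum value:
f(-19/6) = 3 * (-19/6)^2 + 19 * (-19/6) + 5
= 361/12 - 361/6 + 5
= -301/12 ≈ -25.08

-25.08


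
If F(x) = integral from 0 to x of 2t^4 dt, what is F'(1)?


By the Fundamental Theorem of Calculus (Part 1):
If F(x) = integral from 0 to x of f(t) dt, then F'(x) = f(x)
Here f(t) = 2t^4
So F'(x) = 2x^4
Evaluate at x = 1:
F'(1) = 2 * 1^4
= 2 * 1
= 2

2


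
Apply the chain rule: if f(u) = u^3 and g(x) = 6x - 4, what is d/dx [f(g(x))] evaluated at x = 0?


Using the chain rule: (f(g(x)))' = f'(g(x)) * g'(x)
First, find g(0):
g(0) = 6 * 0 - 4 = -4
Next, f'(u) = 3u^2
And g'(x) = 6
So f'(g(0)) * g'(0)
= 3 * (-4)^2 * 6
= 3 * 16 * 6
= 288

288


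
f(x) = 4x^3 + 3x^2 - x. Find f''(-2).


First derivative:
f'(x) = 12x^2 + 6x - 1
Second derivative:
f''(x) = 24x + 6
Substitute x = -2:
f''(-2) = 24 * (-2) + 6
= -48 + 6
= -42

-42


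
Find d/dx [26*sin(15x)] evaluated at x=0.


Apply the chain rule to differentiate 26*sin(15x):
d/dx [26*sin(15x)]
= 26 * cos(15x) * d/dx(15x)
= 26 * 15 * cos(15x)
= 390 * cos(15x)
Evaluate at x = 0:
= 390 * cos(0)
= 390 * 1
= 390

390


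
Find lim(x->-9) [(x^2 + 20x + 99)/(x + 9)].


Direct substitution gives 0/0, so we factor the numerator.
Factor: (x^2 + 20x + 99) = (x + 9)(x + 11)
Cancel the common factor (x + 9):
(x^2 + 20x + 99)/(x + 9) = (x + 11)
Now substitute x = -9:
= (-9) - (-11) = 2

2


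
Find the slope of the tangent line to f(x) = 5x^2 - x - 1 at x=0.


The slope of the tangent line equals f'(x) at the point.
f(x) = 5x^2 - x - 1
f'(x) = 10x - 1
At x = 0:
f'(0) = 10 * 0 - 1
= 0 - 1
= -1

-1


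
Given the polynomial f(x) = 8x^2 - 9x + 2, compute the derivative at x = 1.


Differentiate term by term using power and sum rules:
f(x) = 8x^2 - 9x + 2
f'(x) = 16x - 9
Substitute x = 1:
f'(1) = 16 * 1 - 9
= 16 - 9
= 7

7


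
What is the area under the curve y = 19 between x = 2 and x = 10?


The area under a constant function y = 19 is a rectangle.
Width = 10 - 2 = 8
Height = 19
Area = width * height
= 8 * 19
= 152

152


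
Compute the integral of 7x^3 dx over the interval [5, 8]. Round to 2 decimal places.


Find the antiderivative of 7x^3:
F(x) = 7/4 * x^4
Apply the Fundamental Theorem of Calculus:
F(8) - F(5)
= 7/4 * 8^4 - 7/4 * 5^4
= 7/4 * (4096 - 625)
= 7/4 * 3471
= 24297/4 = 6074.25

6074.25


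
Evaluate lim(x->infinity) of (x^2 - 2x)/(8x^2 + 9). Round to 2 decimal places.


For limits at infinity with equal-degree polynomials,
we compare leading coefficients.
Numerator leading term: x^2
Denominator leading term: 8x^2
Divide both by x^2:
lim = (1 - 2/x) / (8 + 9/x^2)
As x -> infinity, the 1/x and 1/x^2 terms vanish:
= 1/8 ≈ 0.13

0.13


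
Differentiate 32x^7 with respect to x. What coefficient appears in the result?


We apply the power rule: d/dx [ax^n] = a*n * x^(n-1)
d/dx [32x^7]
= 32 * 7 * x^(7-1)
= 224x^6
The coefficient is 224

224


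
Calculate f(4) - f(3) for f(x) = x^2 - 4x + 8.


Net change = f(b) - f(a)
f(x) = x^2 - 4x + 8
Compute f(4):
f(4) = 1 * 4^2 - 4 * 4 + 8
= 16 - 16 + 8
= 8
Compute f(3):
f(3) = 1 * 3^2 - 4 * 3 + 8
= 9 - 12 + 8
= 5
Net change = 8 - 5 = 3

3


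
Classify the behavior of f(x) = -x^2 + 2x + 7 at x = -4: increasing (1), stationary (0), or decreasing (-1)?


Compute f'(x) to determine behavior:
f'(x) = -2x + 2
f'(-4) = -2 * (-4) + 2
= 8 + 2
= 10
Since f'(-4) > 0, the function is increasing (1)

1


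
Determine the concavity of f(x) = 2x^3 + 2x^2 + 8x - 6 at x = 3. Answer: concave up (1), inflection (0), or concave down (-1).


Concavity is determined by the sign of f''(x).
f(x) = 2x^3 + 2x^2 + 8x - 6
f'(x) = 6x^2 + 4x + 8
f''(x) = 12x + 4
f''(3) = 12 * 3 + 4
= 36 + 4
= 40
Since f''(3) > 0, the function is concave up (1)

1


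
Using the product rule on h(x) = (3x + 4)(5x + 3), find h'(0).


Let u(x) = 3x + 4 and v(x) = 5x + 3
u'(x) = 3
v'(x) = 5
Product rule: h'(x) = u'(x)*v(x) + u(x)*v'(x)
= 3 * (5x + 3) + (3x + 4) * 5
At x = 0:
u(0) = 3 * 0 + 4 = 4
v(0) = 5 * 0 + 3 = 3
h'(0) = 3 * 3 + 4 * 5
= 9 + 20
= 29

29


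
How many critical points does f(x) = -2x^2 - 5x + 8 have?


Find where f'(x) = 0:
f'(x) = -4x - 5
Set f'(x) = 0:
-4x - 5 = 0
x = 5 / (-4) = -5/4
This is a linear equation in x, so there is exactly one solution.
Number of critical points: 1

1


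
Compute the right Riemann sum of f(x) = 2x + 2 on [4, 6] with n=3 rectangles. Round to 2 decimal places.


Right Riemann sum uses right endpoints of each subinterval.
Interval: [4, 6], n = 3
dx = (6 - 4) / 3 = 2/3
Right endpoints: [14/3, 16/3, 6]
f values: [34/3, 38/3, 14]
Sum = dx * (sum of f values)
= 2/3 * 38
= 76/3 ≈ 25.33

25.33


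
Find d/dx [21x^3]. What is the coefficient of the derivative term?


We apply the power rule: d/dx [ax^n] = a*n * x^(n-1)
d/dx [21x^3]
= 21 * 3 * x^(3-1)
= 63x^2
The coefficient is 63

63


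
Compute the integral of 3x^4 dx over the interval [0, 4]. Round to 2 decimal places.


Find the antiderivative of 3x^4:
F(x) = 3/5 * x^5
Apply the Fundamental Theorem of Calculus:
F(4) - F(0)
= 3/5 * 4^5 - 3/5 * 0^5
= 3/5 * (1024 - 0)
= 3/5 * 1024
= 3072/5 = 614.40

614.40


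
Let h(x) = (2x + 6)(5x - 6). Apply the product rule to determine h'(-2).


Let u(x) = 2x + 6 and v(x) = 5x - 6
u'(x) = 2
v'(x) = 5
Product rule: h'(x) = u'(x)*v(x) + u(x)*v'(x)
= 2 * (5x - 6) + (2x + 6) * 5
At x = -2:
u(-2) = 2 * (-2) + 6 = 2
v(-2) = 5 * (-2) - 6 = -16
h'(-2) = 2 * (-16) + 2 * 5
= -32 + 10
= -22

-22


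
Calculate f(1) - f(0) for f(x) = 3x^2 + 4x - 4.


Net change = f(b) - f(a)
f(x) = 3x^2 + 4x - 4
Compute f(1):
f(1) = 3 * 1^2 + 4 * 1 - 4
= 3 + 4 - 4
= 3
Compute f(0):
f(0) = 3 * 0^2 + 4 * 0 - 4
= 0 + 0 - 4
= -4
Net change = 3 - (-4) = 7

7


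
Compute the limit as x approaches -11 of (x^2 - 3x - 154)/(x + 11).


Direct substitution gives 0/0, so we factor the numerator.
Factor: (x^2 - 3x - 154) = (x + 11)(x - 14)
Cancel the common factor (x + 11):
(x^2 - 3x - 154)/(x + 11) = (x - 14)
Now substitute x = -11:
= (-11) - (14) = -25

-25


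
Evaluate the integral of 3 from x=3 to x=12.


The integral of a constant k over [a, b] equals k * (b - a).
integral from 3 to 12 of 3 dx
= 3 * (12 - 3)
= 3 * 9
= 27

27


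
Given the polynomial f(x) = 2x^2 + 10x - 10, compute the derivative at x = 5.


Differentiate term by term using power and sum rules:
f(x) = 2x^2 + 10x - 10
f'(x) = 4x + 10
Substitute x = 5:
f'(5) = 4 * 5 + 10
= 20 + 10
= 30

30


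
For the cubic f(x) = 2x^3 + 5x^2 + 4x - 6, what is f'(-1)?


Differentiate f(x) = 2x^3 + 5x^2 + 4x - 6 term by term:
f'(x) = 6x^2 + 10x + 4
Substitute x = -1:
f'(-1) = 6 * (-1)^2 + 10 * (-1) + 4
= 6 - 10 + 4
= 0

0


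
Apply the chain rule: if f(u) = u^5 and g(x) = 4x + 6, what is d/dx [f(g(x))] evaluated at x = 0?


Using the chain rule: (f(g(x)))' = f'(g(x)) * g'(x)
First, find g(0):
g(0) = 4 * 0 + 6 = 6
Next, f'(u) = 5u^4
And g'(x) = 4
So f'(g(0)) * g'(0)
= 5 * 6^4 * 4
= 5 * 1296 * 4
= 25920

25920


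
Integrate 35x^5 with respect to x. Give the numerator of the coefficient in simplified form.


Apply the power rule for integration:
integral of ax^n dx = a/(n+1) * x^(n+1) + C
integral of 35x^5 dx
= 35/6 * x^6 + C
The coefficient in lowest terms is 35/6, and its numerator is 35

35


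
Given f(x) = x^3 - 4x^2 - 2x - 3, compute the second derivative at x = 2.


First derivative:
f'(x) = 3x^2 - 8x - 2
Second derivative:
f''(x) = 6x - 8
Substitute x = 2:
f''(2) = 6 * 2 - 8
= 12 - 8
= 4

4


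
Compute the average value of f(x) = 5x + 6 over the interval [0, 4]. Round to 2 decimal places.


Average value = 1/(b-a) * integral from a to b of f(x) dx
First compute the integral of 5x + 6:
F(x) = (5/2)x^2 + 6x
F(4) = 5/2 * 16 + 6 * 4 = 64
F(0) = 5/2 * 0 + 6 * 0 = 0
Integral = 64 - 0 = 64
Average = 64 / (4 - 0) = 64 / 4
= 16 = 16.00

16.00


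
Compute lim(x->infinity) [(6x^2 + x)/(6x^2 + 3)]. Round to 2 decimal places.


For limits at infinity with equal-degree polynomials,
we compare leading coefficients.
Numerator leading term: 6x^2
Denominator leading term: 6x^2
Divide both by x^2:
lim = (6 + 1/x) / (6 + 3/x^2)
As x -> infinity, the 1/x and 1/x^2 terms vanish:
= 6/6 = 1 = 1.00

1.00


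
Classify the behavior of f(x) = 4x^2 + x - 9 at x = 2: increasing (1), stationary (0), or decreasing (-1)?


Compute f'(x) to determine behavior:
f'(x) = 8x + 1
f'(2) = 8 * 2 + 1
= 16 + 1
= 17
Since f'(2) > 0, the function is increasing (1)

1


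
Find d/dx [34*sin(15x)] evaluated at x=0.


Apply the chain rule to differentiate 34*sin(15x):
d/dx [34*sin(15x)]
= 34 * cos(15x) * d/dx(15x)
= 34 * 15 * cos(15x)
= 510 * cos(15x)
Evaluate at x = 0:
= 510 * cos(0)
= 510 * 1
= 510

510


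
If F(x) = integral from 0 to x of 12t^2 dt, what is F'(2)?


By the Fundamental Theorem of Calculus (Part 1):
If F(x) = integral from 0 to x of f(t) dt, then F'(x) = f(x)
Here f(t) = 12t^2
So F'(x) = 12x^2
Evaluate at x = 2:
F'(2) = 12 * 2^2
= 12 * 4
= 48

48


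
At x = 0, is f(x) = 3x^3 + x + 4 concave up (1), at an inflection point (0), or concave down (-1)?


Concavity is determined by the sign of f''(x).
f(x) = 3x^3 + x + 4
f'(x) = 9x^2 + 1
f''(x) = 18x
f''(0) = 18 * 0 + 0
= 0 + 0
= 0
f''(0) = 0, and f''(x) is linear with nonzero slope 18, so f'' changes sign at x = 0. Hence the function is at an inflection point (0)

0


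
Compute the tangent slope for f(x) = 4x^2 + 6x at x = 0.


The slope of the tangent line equals f'(x) at the point.
f(x) = 4x^2 + 6x
f'(x) = 8x + 6
At x = 0:
f'(0) = 8 * 0 + 6
= 0 + 6
= 6

6


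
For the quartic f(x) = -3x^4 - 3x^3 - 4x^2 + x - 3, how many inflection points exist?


Inflection points occur where f''(x) = 0 and concavity changes.
f(x) = -3x^4 - 3x^3 - 4x^2 + x - 3
f'(x) = -12x^3 - 9x^2 - 8x + 1
f''(x) = -36x^2 - 18x - 8
This is a quadratic in x. Use the discriminant to count real roots.
Discriminant = (-18)^2 - 4 * (-36) * (-8)
= 324 - 1152
= -828
Since discriminant < 0, f''(x) = 0 has no real solutions.
Number of inflection points: 0

0


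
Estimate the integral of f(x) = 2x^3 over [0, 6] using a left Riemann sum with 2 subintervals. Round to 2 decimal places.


Left Riemann sum uses left endpoints of each subinterval.
Interval: [0, 6], n = 2
dx = (6 - 0) / 2 = 3
Left endpoints: [0, 3]
f values: [0, 54]
Sum = dx * (sum of f values)
= 3 * 54
= 162 = 162.00

162.00


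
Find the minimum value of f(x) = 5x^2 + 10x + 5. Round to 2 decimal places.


For a quadratic f(x) = ax^2 + bx + c with a > 0, the minimum is at the vertex.
Vertex x-coordinate: x = -b/(2a)
x = -(10) / (2 * 5)
x = -10/10 = -1
Substitute back to find the minimum value:
f(-1) = 5 * (-1)^2 + 10 * (-1) + 5
= 5 - 10 + 5
= 0 = 0.00

0.00


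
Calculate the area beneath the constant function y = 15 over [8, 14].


The area under a constant function y = 15 is a rectangle.
Width = 14 - 8 = 6
Height = 15
Area = width * height
= 6 * 15
= 90

90


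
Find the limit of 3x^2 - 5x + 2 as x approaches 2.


Since polynomials are continuous, we use direct substitution.
lim(x->2) of 3x^2 - 5x + 2
= 3 * 2^2 - 5 * 2 + 2
= 12 - 10 + 2
= 4

4


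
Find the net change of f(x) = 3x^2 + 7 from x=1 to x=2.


Net change = f(b) - f(a)
f(x) = 3x^2 + 7
Compute f(2):
f(2) = 3 * 2^2 + 0 * 2 + 7
= 12 + 0 + 7
= 19
Compute f(1):
f(1) = 3 * 1^2 + 0 * 1 + 7
= 3 + 0 + 7
= 10
Net change = 19 - 10 = 9

9


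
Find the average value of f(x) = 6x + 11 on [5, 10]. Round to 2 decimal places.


Average value = 1/(b-a) * integral from a to b of f(x) dx
First compute the integral of 6x + 11:
F(x) = 3x^2 + 11x
F(10) = 3 * 100 + 11 * 10 = 410
F(5) = 3 * 25 + 11 * 5 = 130
Integral = 410 - 130 = 280
Average = 280 / (10 - 5) = 280 / 5
= 56 = 56.00

56.00


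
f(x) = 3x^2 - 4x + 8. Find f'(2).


Differentiate term by term using power and sum rules:
f(x) = 3x^2 - 4x + 8
f'(x) = 6x - 4
Substitute x = 2:
f'(2) = 6 * 2 - 4
= 12 - 4
= 8

8


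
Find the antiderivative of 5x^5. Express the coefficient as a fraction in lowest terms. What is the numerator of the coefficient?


Apply the power rule for integration:
integral of ax^n dx = a/(n+1) * x^(n+1) + C
integral of 5x^5 dx
= 5/6 * x^6 + C
The coefficient in lowest terms is 5/6, and its numerator is 5

5


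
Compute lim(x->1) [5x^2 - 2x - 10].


Since polynomials are continuous, we use direct substitution.
lim(x->1) of 5x^2 - 2x - 10
= 5 * 1^2 - 2 * 1 - 10
= 5 - 2 - 10
= -7

-7


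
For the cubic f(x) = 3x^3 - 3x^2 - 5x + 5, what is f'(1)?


Differentiate f(x) = 3x^3 - 3x^2 - 5x + 5 term by term:
f'(x) = 9x^2 - 6x - 5
Substitute x = 1:
f'(1) = 9 * 1^2 - 6 * 1 - 5
= 9 - 6 - 5
= -2

-2


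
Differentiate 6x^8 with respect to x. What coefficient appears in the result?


We apply the power rule: d/dx [ax^n] = a*n * x^(n-1)
d/dx [6x^8]
= 6 * 8 * x^(8-1)
= 48x^7
The coefficient is 48

48


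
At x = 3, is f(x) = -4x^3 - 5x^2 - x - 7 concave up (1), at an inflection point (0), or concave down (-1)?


Concavity is determined by the sign of f''(x).
f(x) = -4x^3 - 5x^2 - x - 7
f'(x) = -12x^2 - 10x - 1
f''(x) = -24x - 10
f''(3) = -24 * 3 - 10
= -72 - 10
= -82
Since f''(3) < 0, the function is concave down (-1)

-1


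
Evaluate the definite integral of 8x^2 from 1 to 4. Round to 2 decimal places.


Find the antiderivative of 8x^2:
F(x) = 8/3 * x^3
Apply the Fundamental Theorem of Calculus:
F(4) - F(1)
= 8/3 * 4^3 - 8/3 * 1^3
= 8/3 * (64 - 1)
= 8/3 * 63
= 168 = 168.00

168.00


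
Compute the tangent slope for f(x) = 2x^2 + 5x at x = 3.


The slope of the tangent line equals f'(x) at the point.
f(x) = 2x^2 + 5x
f'(x) = 4x + 5
At x = 3:
f'(3) = 4 * 3 + 5
= 12 + 5
= 17

17


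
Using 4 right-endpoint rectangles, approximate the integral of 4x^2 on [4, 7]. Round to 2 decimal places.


Right Riemann sum uses right endpoints of each subinterval.
Interval: [4, 7], n = 4
dx = (7 - 4) / 4 = 3/4
Right endpoints: [19/4, 11/2, 25/4, 7]
f values: [361/4, 121, 625/4, 196]
Sum = dx * (sum of f values)
= 3/4 * 1127/2
= 3381/8 ≈ 422.63

422.63


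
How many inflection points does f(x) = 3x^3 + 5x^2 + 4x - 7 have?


Inflection points occur where f''(x) = 0 and concavity changes.
f(x) = 3x^3 + 5x^2 + 4x - 7
f'(x) = 9x^2 + 10x + 4
f''(x) = 18x + 10
Set f''(x) = 0:
18x + 10 = 0
x = -10 / 18 = -5/9
Since f''(x) is linear (degree 1), it changes sign at this point.
Therefore there is exactly 1 inflection point.

1


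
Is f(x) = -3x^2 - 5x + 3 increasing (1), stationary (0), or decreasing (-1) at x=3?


Compute f'(x) to determine behavior:
f'(x) = -6x - 5
f'(3) = -6 * 3 - 5
= -18 - 5
= -23
Since f'(3) < 0, the function is decreasing (-1)

-1


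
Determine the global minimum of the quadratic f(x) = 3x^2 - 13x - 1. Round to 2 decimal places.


For a quadratic f(x) = ax^2 + bx + c with a > 0, the minimum is at the vertex.
Vertex x-coordinate: x = -b/(2a)
x = -(-13) / (2 * 3)
x = 13/6
Substitute back to find the minimum value:
f(13/6) = 3 * (13/6)^2 - 13 * (13/6) - 1
= 169/12 - 169/6 - 1
= -181/12 ≈ -15.08

-15.08


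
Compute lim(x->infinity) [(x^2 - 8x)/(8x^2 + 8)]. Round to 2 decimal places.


For limits at infinity with equal-degree polynomials,
we compare leading coefficients.
Numerator leading term: x^2
Denominator leading term: 8x^2
Divide both by x^2:
lim = (1 - 8/x) / (8 + 8/x^2)
As x -> infinity, the 1/x and 1/x^2 terms vanish:
= 1/8 ≈ 0.13

0.13


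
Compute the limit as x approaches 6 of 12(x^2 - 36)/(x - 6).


Direct substitution gives 0/0, so we factor the numerator.
Factor: 12(x^2 - 36) = 12 * (x - 6)(x + 6)
Cancel the common factor (x - 6):
12(x^2 - 36)/(x - 6) = 12 * (x + 6)
Now substitute x = 6:
= 12 * (6 + 6) = 144

144


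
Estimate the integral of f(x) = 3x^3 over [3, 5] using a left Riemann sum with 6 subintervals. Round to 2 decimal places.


Left Riemann sum uses left endpoints of each subinterval.
Interval: [3, 5], n = 6
dx = (5 - 3) / 6 = 1/3
Left endpoints: [3, 10/3, 11/3, 4, 13/3, 14/3]
f values: [81, 1000/9, 1331/9, 192, 2197/9, 2744/9]
Sum = dx * (sum of f values)
= 1/3 * 1081
= 1081/3 ≈ 360.33

360.33


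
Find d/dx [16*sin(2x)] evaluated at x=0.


Apply the chain rule to differentiate 16*sin(2x):
d/dx [16*sin(2x)]
= 16 * cos(2x) * d/dx(2x)
= 16 * 2 * cos(2x)
= 32 * cos(2x)
Evaluate at x = 0:
= 32 * cos(0)
= 32 * 1
= 32

32


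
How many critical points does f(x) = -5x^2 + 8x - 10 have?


Find where f'(x) = 0:
f'(x) = -10x + 8
Set f'(x) = 0:
-10x + 8 = 0
x = -8 / (-10) = 4/5
This is a linear equation in x, so there is exactly one solution.
Number of critical points: 1

1


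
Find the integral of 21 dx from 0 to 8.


The integral of a constant k over [a, b] equals k * (b - a).
integral from 0 to 8 of 21 dx
= 21 * (8 - 0)
= 21 * 8
= 168

168


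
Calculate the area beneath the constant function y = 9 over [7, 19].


The area under a constant function y = 9 is a rectangle.
Width = 19 - 7 = 12
Height = 9
Area = width * height
= 12 * 9
= 108

108


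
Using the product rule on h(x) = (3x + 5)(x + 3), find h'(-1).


Let u(x) = 3x + 5 and v(x) = x + 3
u'(x) = 3
v'(x) = 1
Product rule: h'(x) = u'(x)*v(x) + u(x)*v'(x)
= 3 * (x + 3) + (3x + 5) * 1
At x = -1:
u(-1) = 3 * (-1) + 5 = 2
v(-1) = 1 * (-1) + 3 = 2
h'(-1) = 3 * 2 + 2 * 1
= 6 + 2
= 8

8


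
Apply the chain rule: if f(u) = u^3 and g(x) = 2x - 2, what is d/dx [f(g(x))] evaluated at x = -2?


Using the chain rule: (f(g(x)))' = f'(g(x)) * g'(x)
First, find g(-2):
g(-2) = 2 * (-2) - 2 = -6
Next, f'(u) = 3u^2
And g'(x) = 2
So f'(g(-2)) * g'(-2)
= 3 * (-6)^2 * 2
= 3 * 36 * 2
= 216

216


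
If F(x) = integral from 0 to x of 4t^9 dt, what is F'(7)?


By the Fundamental Theorem of Calculus (Part 1):
If F(x) = integral from 0 to x of f(t) dt, then F'(x) = f(x)
Here f(t) = 4t^9
So F'(x) = 4x^9
Evaluate at x = 7:
F'(7) = 4 * 7^9
= 4 * 40353607
= 161414428

161414428


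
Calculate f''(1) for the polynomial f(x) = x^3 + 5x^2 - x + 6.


First derivative:
f'(x) = 3x^2 + 10x - 1
Second derivative:
f''(x) = 6x + 10
Substitute x = 1:
f''(1) = 6 * 1 + 10
= 6 + 10
= 16

16


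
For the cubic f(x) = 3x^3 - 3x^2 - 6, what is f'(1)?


Differentiate f(x) = 3x^3 - 3x^2 - 6 term by term:
f'(x) = 9x^2 - 6x
Substitute x = 1:
f'(1) = 9 * 1^2 - 6 * 1 + 0
= 9 - 6 + 0
= 3

3


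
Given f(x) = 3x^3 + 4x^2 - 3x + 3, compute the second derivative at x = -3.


First derivative:
f'(x) = 9x^2 + 8x - 3
Second derivative:
f''(x) = 18x + 8
Substitute x = -3:
f''(-3) = 18 * (-3) + 8
= -54 + 8
= -46

-46


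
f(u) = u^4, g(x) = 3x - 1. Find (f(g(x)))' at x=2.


Using the chain rule: (f(g(x)))' = f'(g(x)) * g'(x)
First, find g(2):
g(2) = 3 * 2 - 1 = 5
Next, f'(u) = 4u^3
And g'(x) = 3
So f'(g(2)) * g'(2)
= 4 * 5^3 * 3
= 4 * 125 * 3
= 1500

1500


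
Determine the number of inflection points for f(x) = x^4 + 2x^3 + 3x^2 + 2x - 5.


Inflection points occur where f''(x) = 0 and concavity changes.
f(x) = x^4 + 2x^3 + 3x^2 + 2x - 5
f'(x) = 4x^3 + 6x^2 + 6x + 2
f''(x) = 12x^2 + 12x + 6
This is a quadratic in x. Use the discriminant to count real roots.
Discriminant = (12)^2 - 4 * 12 * 6
= 144 - 288
= -144
Since discriminant < 0, f''(x) = 0 has no real solutions.
Number of inflection points: 0

0


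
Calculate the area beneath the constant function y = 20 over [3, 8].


The area under a constant function y = 20 is a rectangle.
Width = 8 - 3 = 5
Height = 20
Area = width * height
= 5 * 20
= 100

100


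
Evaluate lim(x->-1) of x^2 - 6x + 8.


Since polynomials are continuous, we use direct substitution.
lim(x->-1) of x^2 - 6x + 8
= 1 * (-1)^2 - 6 * (-1) + 8
= 1 + 6 + 8
= 15

15


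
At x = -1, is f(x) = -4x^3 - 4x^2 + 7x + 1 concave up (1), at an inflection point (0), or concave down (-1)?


Concavity is determined by the sign of f''(x).
f(x) = -4x^3 - 4x^2 + 7x + 1
f'(x) = -12x^2 - 8x + 7
f''(x) = -24x - 8
f''(-1) = -24 * (-1) - 8
= 24 - 8
= 16
Since f''(-1) > 0, the function is concave up (1)

1


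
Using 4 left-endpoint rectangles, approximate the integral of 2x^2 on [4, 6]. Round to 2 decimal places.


Left Riemann sum uses left endpoints of each subinterval.
Interval: [4, 6], n = 4
dx = (6 - 4) / 4 = 1/2
Left endpoints: [4, 9/2, 5, 11/2]
f values: [32, 81/2, 50, 121/2]
Sum = dx * (sum of f values)
= 1/2 * 183
= 183/2 = 91.50

91.50


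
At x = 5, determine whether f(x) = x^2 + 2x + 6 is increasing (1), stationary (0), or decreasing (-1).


Compute f'(x) to determine behavior:
f'(x) = 2x + 2
f'(5) = 2 * 5 + 2
= 10 + 2
= 12
Since f'(5) > 0, the function is increasing (1)

1


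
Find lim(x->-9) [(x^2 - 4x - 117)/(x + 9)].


Direct substitution gives 0/0, so we factor the numerator.
Factor: (x^2 - 4x - 117) = (x + 9)(x - 13)
Cancel the common factor (x + 9):
(x^2 - 4x - 117)/(x + 9) = (x - 13)
Now substitute x = -9:
= (-9) - (13) = -22

-22


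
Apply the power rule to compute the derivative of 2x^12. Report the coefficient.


We apply the power rule: d/dx [ax^n] = a*n * x^(n-1)
d/dx [2x^12]
= 2 * 12 * x^(12-1)
= 24x^11
The coefficient is 24

24


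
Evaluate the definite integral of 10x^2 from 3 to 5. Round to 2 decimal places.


Find the antiderivative of 10x^2:
F(x) = 10/3 * x^3
Apply the Fundamental Theorem of Calculus:
F(5) - F(3)
= 10/3 * 5^3 - 10/3 * 3^3
= 10/3 * (125 - 27)
= 10/3 * 98
= 980/3 ≈ 326.67

326.67


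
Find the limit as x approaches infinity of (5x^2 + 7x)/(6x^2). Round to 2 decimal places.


For limits at infinity with equal-degree polynomials,
we compare leading coefficients.
Numerator leading term: 5x^2
Denominator leading term: 6x^2
Divide both by x^2:
lim = (5 + 7/x) / (6)
As x -> infinity, the 1/x and 1/x^2 terms vanish:
= 5/6 ≈ 0.83

0.83


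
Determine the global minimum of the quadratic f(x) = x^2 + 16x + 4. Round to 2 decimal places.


For a quadratic f(x) = ax^2 + bx + c with a > 0, the minimum is at the vertex.
Vertex x-coordinate: x = -b/(2a)
x = -(16) / (2 * 1)
x = -16/2 = -8
Substitute back to find the minimum value:
f(-8) = 1 * (-8)^2 + 16 * (-8) + 4
= 64 - 128 + 4
= -60 = -60.00

-60.00


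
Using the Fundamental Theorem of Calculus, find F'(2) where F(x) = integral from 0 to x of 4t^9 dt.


By the Fundamental Theorem of Calculus (Part 1):
If F(x) = integral from 0 to x of f(t) dt, then F'(x) = f(x)
Here f(t) = 4t^9
So F'(x) = 4x^9
Evaluate at x = 2:
F'(2) = 4 * 2^9
= 4 * 512
= 2048

2048


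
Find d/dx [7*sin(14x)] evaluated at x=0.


Apply the chain rule to differentiate 7*sin(14x):
d/dx [7*sin(14x)]
= 7 * cos(14x) * d/dx(14x)
= 7 * 14 * cos(14x)
= 98 * cos(14x)
Evaluate at x = 0:
= 98 * cos(0)
= 98 * 1
= 98

98


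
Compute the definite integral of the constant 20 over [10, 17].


The integral of a constant k over [a, b] equals k * (b - a).
integral from 10 to 17 of 20 dx
= 20 * (17 - 10)
= 20 * 7
= 140

140


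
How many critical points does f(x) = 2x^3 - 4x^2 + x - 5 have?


Find where f'(x) = 0:
f(x) = 2x^3 - 4x^2 + x - 5
f'(x) = 6x^2 - 8x + 1
This is a quadratic in x. Use the discriminant to count real roots.
Discriminant = (-8)^2 - 4 * 6 * 1
= 64 - 24
= 40
Since discriminant > 0, f'(x) = 0 has 2 real solutions.
Number of critical points: 2

2


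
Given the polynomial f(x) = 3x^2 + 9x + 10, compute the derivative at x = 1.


Differentiate term by term using power and sum rules:
f(x) = 3x^2 + 9x + 10
f'(x) = 6x + 9
Substitute x = 1:
f'(1) = 6 * 1 + 9
= 6 + 9
= 15

15


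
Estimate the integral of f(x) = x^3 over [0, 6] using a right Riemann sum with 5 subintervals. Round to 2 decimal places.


Right Riemann sum uses right endpoints of each subinterval.
Interval: [0, 6], n = 5
dx = (6 - 0) / 5 = 6/5
Right endpoints: [6/5, 12/5, 18/5, 24/5, 6]
f values: [216/125, 1728/125, 5832/125, 13824/125, 216]
Sum = dx * (sum of f values)
= 6/5 * 1944/5
= 11664/25 = 466.56

466.56


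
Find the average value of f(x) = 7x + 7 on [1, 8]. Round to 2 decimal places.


Average value = 1/(b-a) * integral from a to b of f(x) dx
First compute the integral of 7x + 7:
F(x) = (7/2)x^2 + 7x
F(8) = 7/2 * 64 + 7 * 8 = 280
F(1) = 7/2 * 1 + 7 * 1 = 21/2
Integral = 280 - 21/2 = 539/2
Average = (539/2) / (8 - 1) = (539/2) / 7
= 77/2 = 38.50

38.50


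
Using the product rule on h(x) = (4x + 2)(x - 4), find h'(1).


Let u(x) = 4x + 2 and v(x) = x - 4
u'(x) = 4
v'(x) = 1
Product rule: h'(x) = u'(x)*v(x) + u(x)*v'(x)
= 4 * (x - 4) + (4x + 2) * 1
At x = 1:
u(1) = 4 * 1 + 2 = 6
v(1) = 1 * 1 - 4 = -3
h'(1) = 4 * (-3) + 6 * 1
= -12 + 6
= -6

-6


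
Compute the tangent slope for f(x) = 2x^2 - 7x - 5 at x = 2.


The slope of the tangent line equals f'(x) at the point.
f(x) = 2x^2 - 7x - 5
f'(x) = 4x - 7
At x = 2:
f'(2) = 4 * 2 - 7
= 8 - 7
= 1

1


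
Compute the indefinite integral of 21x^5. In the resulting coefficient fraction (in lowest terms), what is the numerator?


Apply the power rule for integration:
integral of ax^n dx = a/(n+1) * x^(n+1) + C
integral of 21x^5 dx
= 21/6 * x^6 + C
= 7/2 * x^6 + C
The coefficient in lowest terms is 7/2, and its numerator is 7

7


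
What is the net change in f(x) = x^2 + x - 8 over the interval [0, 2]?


Net change = f(b) - f(a)
f(x) = x^2 + x - 8
Compute f(2):
f(2) = 1 * 2^2 + 1 * 2 - 8
= 4 + 2 - 8
= -2
Compute f(0):
f(0) = 1 * 0^2 + 1 * 0 - 8
= 0 + 0 - 8
= -8
Net change = -2 - (-8) = 6

6


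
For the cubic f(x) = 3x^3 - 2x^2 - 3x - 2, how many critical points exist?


Find where f'(x) = 0:
f(x) = 3x^3 - 2x^2 - 3x - 2
f'(x) = 9x^2 - 4x - 3
This is a quadratic in x. Use the discriminant to count real roots.
Discriminant = (-4)^2 - 4 * 9 * (-3)
= 16 - (-108)
= 124
Since discriminant > 0, f'(x) = 0 has 2 real solutions.
Number of critical points: 2

2


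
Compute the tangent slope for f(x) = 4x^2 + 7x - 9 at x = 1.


The slope of the tangent line equals f'(x) at the point.
f(x) = 4x^2 + 7x - 9
f'(x) = 8x + 7
At x = 1:
f'(1) = 8 * 1 + 7
= 8 + 7
= 15

15


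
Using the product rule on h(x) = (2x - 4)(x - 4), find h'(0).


Let u(x) = 2x - 4 and v(x) = x - 4
u'(x) = 2
v'(x) = 1
Product rule: h'(x) = u'(x)*v(x) + u(x)*v'(x)
= 2 * (x - 4) + (2x - 4) * 1
At x = 0:
u(0) = 2 * 0 - 4 = -4
v(0) = 1 * 0 - 4 = -4
h'(0) = 2 * (-4) + (-4) * 1
= -8 - 4
= -12

-12


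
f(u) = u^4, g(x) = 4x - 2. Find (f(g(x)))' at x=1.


Using the chain rule: (f(g(x)))' = f'(g(x)) * g'(x)
First, find g(1):
g(1) = 4 * 1 - 2 = 2
Next, f'(u) = 4u^3
And g'(x) = 4
So f'(g(1)) * g'(1)
= 4 * 2^3 * 4
= 4 * 8 * 4
= 128

128


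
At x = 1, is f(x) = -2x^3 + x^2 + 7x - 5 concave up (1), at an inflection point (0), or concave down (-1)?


Concavity is determined by the sign of f''(x).
f(x) = -2x^3 + x^2 + 7x - 5
f'(x) = -6x^2 + 2x + 7
f''(x) = -12x + 2
f''(1) = -12 * 1 + 2
= -12 + 2
= -10
Since f''(1) < 0, the function is concave down (-1)

-1


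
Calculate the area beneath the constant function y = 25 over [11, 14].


The area under a constant function y = 25 is a rectangle.
Width = 14 - 11 = 3
Height = 25
Area = width * height
= 3 * 25
= 75

75


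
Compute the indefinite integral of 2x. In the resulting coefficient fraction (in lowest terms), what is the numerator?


Apply the power rule for integration:
integral of ax^n dx = a/(n+1) * x^(n+1) + C
integral of 2x dx
= 2/2 * x^2 + C
= 1 * x^2 + C
The coefficient in lowest terms is 1 = 1/1, so its numerator is 1

1


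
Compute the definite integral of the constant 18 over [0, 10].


The integral of a constant k over [a, b] equals k * (b - a).
integral from 0 to 10 of 18 dx
= 18 * (10 - 0)
= 18 * 10
= 180

180


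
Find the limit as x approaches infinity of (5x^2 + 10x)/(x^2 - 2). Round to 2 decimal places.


For limits at infinity with equal-degree polynomials,
we compare leading coefficients.
Numerator leading term: 5x^2
Denominator leading term: x^2
Divide both by x^2:
lim = (5 + 10/x) / (1 - 2/x^2)
As x -> infinity, the 1/x and 1/x^2 terms vanish:
= 5/1 = 5 = 5.00

5.00


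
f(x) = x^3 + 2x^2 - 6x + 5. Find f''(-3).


First derivative:
f'(x) = 3x^2 + 4x - 6
Second derivative:
f''(x) = 6x + 4
Substitute x = -3:
f''(-3) = 6 * (-3) + 4
= -18 + 4
= -14

-14


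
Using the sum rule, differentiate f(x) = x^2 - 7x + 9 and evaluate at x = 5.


Differentiate term by term using power and sum rules:
f(x) = x^2 - 7x + 9
f'(x) = 2x - 7
Substitute x = 5:
f'(5) = 2 * 5 - 7
= 10 - 7
= 3

3


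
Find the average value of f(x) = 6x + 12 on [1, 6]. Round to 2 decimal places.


Average value = 1/(b-a) * integral from a to b of f(x) dx
First compute the integral of 6x + 12:
F(x) = 3x^2 + 12x
F(6) = 3 * 36 + 12 * 6 = 180
F(1) = 3 * 1 + 12 * 1 = 15
Integral = 180 - 15 = 165
Average = 165 / (6 - 1) = 165 / 5
= 33 = 33.00

33.00


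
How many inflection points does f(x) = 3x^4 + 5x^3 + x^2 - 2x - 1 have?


Inflection points occur where f''(x) = 0 and concavity changes.
f(x) = 3x^4 + 5x^3 + x^2 - 2x - 1
f'(x) = 12x^3 + 15x^2 + 2x - 2
f''(x) = 36x^2 + 30x + 2
This is a quadratic in x. Use the discriminant to count real roots.
Discriminant = (30)^2 - 4 * 36 * 2
= 900 - 288
= 612
Since discriminant > 0, f''(x) = 0 has 2 distinct real solutions.
A quadratic with two distinct real roots changes sign at each root, so concavity changes at both.
Number of inflection points: 2

2


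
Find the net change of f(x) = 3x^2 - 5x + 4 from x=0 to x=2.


Net change = f(b) - f(a)
f(x) = 3x^2 - 5x + 4
Compute f(2):
f(2) = 3 * 2^2 - 5 * 2 + 4
= 12 - 10 + 4
= 6
Compute f(0):
f(0) = 3 * 0^2 - 5 * 0 + 4
= 0 + 0 + 4
= 4
Net change = 6 - 4 = 2

2


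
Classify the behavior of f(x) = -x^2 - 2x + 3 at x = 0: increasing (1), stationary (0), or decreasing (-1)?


Compute f'(x) to determine behavior:
f'(x) = -2x - 2
f'(0) = -2 * 0 - 2
= 0 - 2
= -2
Since f'(0) < 0, the function is decreasing (-1)

-1


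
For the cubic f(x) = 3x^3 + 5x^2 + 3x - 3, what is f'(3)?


Differentiate f(x) = 3x^3 + 5x^2 + 3x - 3 term by term:
f'(x) = 9x^2 + 10x + 3
Substitute x = 3:
f'(3) = 9 * 3^2 + 10 * 3 + 3
= 81 + 30 + 3
= 114

114


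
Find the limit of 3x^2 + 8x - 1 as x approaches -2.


Since polynomials are continuous, we use direct substitution.
lim(x->-2) of 3x^2 + 8x - 1
= 3 * (-2)^2 + 8 * (-2) - 1
= 12 - 16 - 1
= -5

-5


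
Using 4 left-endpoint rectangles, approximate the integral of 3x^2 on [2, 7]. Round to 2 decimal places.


Left Riemann sum uses left endpoints of each subinterval.
Interval: [2, 7], n = 4
dx = (7 - 2) / 4 = 5/4
Left endpoints: [2, 13/4, 9/2, 23/4]
f values: [12, 507/16, 243/4, 1587/16]
Sum = dx * (sum of f values)
= 5/4 * 1629/8
= 8145/32 ≈ 254.53

254.53


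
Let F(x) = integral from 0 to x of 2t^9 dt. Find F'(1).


By the Fundamental Theorem of Calculus (Part 1):
If F(x) = integral from 0 to x of f(t) dt, then F'(x) = f(x)
Here f(t) = 2t^9
So F'(x) = 2x^9
Evaluate at x = 1:
F'(1) = 2 * 1^9
= 2 * 1
= 2

2


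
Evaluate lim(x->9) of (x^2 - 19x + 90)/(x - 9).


Direct substitution gives 0/0, so we factor the numerator.
Factor: (x^2 - 19x + 90) = (x - 9)(x - 10)
Cancel the common factor (x - 9):
(x^2 - 19x + 90)/(x - 9) = (x - 10)
Now substitute x = 9:
= (9) - (10) = -1

-1


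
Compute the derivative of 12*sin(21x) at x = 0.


Apply the chain rule to differentiate 12*sin(21x):
d/dx [12*sin(21x)]
= 12 * cos(21x) * d/dx(21x)
= 12 * 21 * cos(21x)
= 252 * cos(21x)
Evaluate at x = 0:
= 252 * cos(0)
= 252 * 1
= 252

252


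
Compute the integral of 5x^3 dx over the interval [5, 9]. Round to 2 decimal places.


Find the antiderivative of 5x^3:
F(x) = 5/4 * x^4
Apply the Fundamental Theorem of Calculus:
F(9) - F(5)
= 5/4 * 9^4 - 5/4 * 5^4
= 5/4 * (6561 - 625)
= 5/4 * 5936
= 7420 = 7420.00

7420.00


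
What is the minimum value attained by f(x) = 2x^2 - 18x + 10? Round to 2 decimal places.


For a quadratic f(x) = ax^2 + bx + c with a > 0, the minimum is at the vertex.
Vertex x-coordinate: x = -b/(2a)
x = -(-18) / (2 * 2)
x = 18/4 = 9/2
Substitute back to find the minimum value:
f(9/2) = 2 * (9/2)^2 - 18 * (9/2) + 10
= 81/2 - 81 + 10
= -61/2 = -30.50

-30.50


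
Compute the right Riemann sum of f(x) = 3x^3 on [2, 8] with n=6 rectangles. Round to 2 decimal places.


Right Riemann sum uses right endpoints of each subinterval.
Interval: [2, 8], n = 6
dx = (8 - 2) / 6 = 1
Right endpoints: [3, 4, 5, 6, 7, 8]
f values: [81, 192, 375, 648, 1029, 1536]
Sum = dx * (sum of f values)
= 1 * 3861
= 3861 = 3861.00

3861.00


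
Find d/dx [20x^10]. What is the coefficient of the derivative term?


We apply the power rule: d/dx [ax^n] = a*n * x^(n-1)
d/dx [20x^10]
= 20 * 10 * x^(10-1)
= 200x^9
The coefficient is 200

200


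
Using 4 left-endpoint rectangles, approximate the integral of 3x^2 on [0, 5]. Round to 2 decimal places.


Left Riemann sum uses left endpoints of each subinterval.
Interval: [0, 5], n = 4
dx = (5 - 0) / 4 = 5/4
Left endpoints: [0, 5/4, 5/2, 15/4]
f values: [0, 75/16, 75/4, 675/16]
Sum = dx * (sum of f values)
= 5/4 * 525/8
= 2625/32 ≈ 82.03

82.03


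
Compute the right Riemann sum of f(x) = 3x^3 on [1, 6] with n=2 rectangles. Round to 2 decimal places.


Right Riemann sum uses right endpoints of each subinterval.
Interval: [1, 6], n = 2
dx = (6 - 1) / 2 = 5/2
Right endpoints: [7/2, 6]
f values: [1029/8, 648]
Sum = dx * (sum of f values)
= 5/2 * 6213/8
= 31065/16 ≈ 1941.56

1941.56


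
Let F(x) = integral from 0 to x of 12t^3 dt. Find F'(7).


By the Fundamental Theorem of Calculus (Part 1):
If F(x) = integral from 0 to x of f(t) dt, then F'(x) = f(x)
Here f(t) = 12t^3
So F'(x) = 12x^3
Evaluate at x = 7:
F'(7) = 12 * 7^3
= 12 * 343
= 4116

4116


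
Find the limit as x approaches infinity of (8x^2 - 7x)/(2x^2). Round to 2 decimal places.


For limits at infinity with equal-degree polynomials,
we compare leading coefficients.
Numerator leading term: 8x^2
Denominator leading term: 2x^2
Divide both by x^2:
lim = (8 - 7/x) / (2)
As x -> infinity, the 1/x and 1/x^2 terms vanish:
= 8/2 = 4 = 4.00

4.00


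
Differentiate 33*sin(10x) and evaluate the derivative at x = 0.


Apply the chain rule to differentiate 33*sin(10x):
d/dx [33*sin(10x)]
= 33 * cos(10x) * d/dx(10x)
= 33 * 10 * cos(10x)
= 330 * cos(10x)
Evaluate at x = 0:
= 330 * cos(0)
= 330 * 1
= 330

330


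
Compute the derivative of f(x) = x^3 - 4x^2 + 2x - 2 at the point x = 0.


Differentiate f(x) = x^3 - 4x^2 + 2x - 2 term by term:
f'(x) = 3x^2 - 8x + 2
Substitute x = 0:
f'(0) = 3 * 0^2 - 8 * 0 + 2
= 0 + 0 + 2
= 2

2


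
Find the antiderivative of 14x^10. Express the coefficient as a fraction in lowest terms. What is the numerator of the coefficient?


Apply the power rule for integration:
integral of ax^n dx = a/(n+1) * x^(n+1) + C
integral of 14x^10 dx
= 14/11 * x^11 + C
The coefficient in lowest terms is 14/11, and its numerator is 14

14


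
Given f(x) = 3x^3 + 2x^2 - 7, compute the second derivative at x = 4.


First derivative:
f'(x) = 9x^2 + 4x
Second derivative:
f''(x) = 18x + 4
Substitute x = 4:
f''(4) = 18 * 4 + 4
= 72 + 4
= 76

76


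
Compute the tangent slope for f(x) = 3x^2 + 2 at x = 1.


The slope of the tangent line equals f'(x) at the point.
f(x) = 3x^2 + 2
f'(x) = 6x
At x = 1:
f'(1) = 6 * 1 + 0
= 6 + 0
= 6

6


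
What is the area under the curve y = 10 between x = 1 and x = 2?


The area under a constant function y = 10 is a rectangle.
Width = 2 - 1 = 1
Height = 10
Area = width * height
= 1 * 10
= 10

10


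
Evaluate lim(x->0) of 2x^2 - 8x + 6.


Since polynomials are continuous, we use direct substitution.
lim(x->0) of 2x^2 - 8x + 6
= 2 * 0^2 - 8 * 0 + 6
= 0 + 0 + 6
= 6

6


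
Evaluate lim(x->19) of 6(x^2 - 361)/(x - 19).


Direct substitution gives 0/0, so we factor the numerator.
Factor: 6(x^2 - 361) = 6 * (x - 19)(x + 19)
Cancel the common factor (x - 19):
6(x^2 - 361)/(x - 19) = 6 * (x + 19)
Now substitute x = 19:
= 6 * (19 + 19) = 228

228


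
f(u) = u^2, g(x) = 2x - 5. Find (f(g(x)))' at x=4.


Using the chain rule: (f(g(x)))' = f'(g(x)) * g'(x)
First, find g(4):
g(4) = 2 * 4 - 5 = 3
Next, f'(u) = 2u
And g'(x) = 2
So f'(g(4)) * g'(4)
= 2 * 3 * 2
= 12

12


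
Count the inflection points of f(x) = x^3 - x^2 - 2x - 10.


Inflection points occur where f''(x) = 0 and concavity changes.
f(x) = x^3 - x^2 - 2x - 10
f'(x) = 3x^2 - 2x - 2
f''(x) = 6x - 2
Set f''(x) = 0:
6x - 2 = 0
x = 2 / 6 = 1/3
Since f''(x) is linear (degree 1), it changes sign at this point.
Therefore there is exactly 1 inflection point.

1


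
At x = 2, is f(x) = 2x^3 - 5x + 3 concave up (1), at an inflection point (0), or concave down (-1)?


Concavity is determined by the sign of f''(x).
f(x) = 2x^3 - 5x + 3
f'(x) = 6x^2 - 5
f''(x) = 12x
f''(2) = 12 * 2 + 0
= 24 + 0
= 24
Since f''(2) > 0, the function is concave up (1)

1


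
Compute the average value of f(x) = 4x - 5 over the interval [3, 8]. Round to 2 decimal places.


Average value = 1/(b-a) * integral from a to b of f(x) dx
First compute the integral of 4x - 5:
F(x) = 2x^2 - 5x
F(8) = 2 * 64 - 5 * 8 = 88
F(3) = 2 * 9 - 5 * 3 = 3
Integral = 88 - 3 = 85
Average = 85 / (8 - 3) = 85 / 5
= 17 = 17.00

17.00


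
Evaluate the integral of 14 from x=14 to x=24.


The integral of a constant k over [a, b] equals k * (b - a).
integral from 14 to 24 of 14 dx
= 14 * (24 - 14)
= 14 * 10
= 140

140


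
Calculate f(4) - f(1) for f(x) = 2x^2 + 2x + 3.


Net change = f(b) - f(a)
f(x) = 2x^2 + 2x + 3
Compute f(4):
f(4) = 2 * 4^2 + 2 * 4 + 3
= 32 + 8 + 3
= 43
Compute f(1):
f(1) = 2 * 1^2 + 2 * 1 + 3
= 2 + 2 + 3
= 7
Net change = 43 - 7 = 36

36


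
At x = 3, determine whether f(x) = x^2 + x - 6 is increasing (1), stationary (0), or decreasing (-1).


Compute f'(x) to determine behavior:
f'(x) = 2x + 1
f'(3) = 2 * 3 + 1
= 6 + 1
= 7
Since f'(3) > 0, the function is increasing (1)

1


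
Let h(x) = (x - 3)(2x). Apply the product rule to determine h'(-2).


Let u(x) = x - 3 and v(x) = 2x
u'(x) = 1
v'(x) = 2
Product rule: h'(x) = u'(x)*v(x) + u(x)*v'(x)
= 1 * (2x) + (x - 3) * 2
At x = -2:
u(-2) = 1 * (-2) - 3 = -5
v(-2) = 2 * (-2) + 0 = -4
h'(-2) = 1 * (-4) + (-5) * 2
= -4 - 10
= -14

-14


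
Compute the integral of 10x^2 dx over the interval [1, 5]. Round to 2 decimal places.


Find the antiderivative of 10x^2:
F(x) = 10/3 * x^3
Apply the Fundamental Theorem of Calculus:
F(5) - F(1)
= 10/3 * 5^3 - 10/3 * 1^3
= 10/3 * (125 - 1)
= 10/3 * 124
= 1240/3 ≈ 413.33

413.33


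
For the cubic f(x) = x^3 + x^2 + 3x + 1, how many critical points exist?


Find where f'(x) = 0:
f(x) = x^3 + x^2 + 3x + 1
f'(x) = 3x^2 + 2x + 3
This is a quadratic in x. Use the discriminant to count real roots.
Discriminant = (2)^2 - 4 * 3 * 3
= 4 - 36
= -32
Since discriminant < 0, f'(x) = 0 has no real solutions.
Number of critical points: 0

0


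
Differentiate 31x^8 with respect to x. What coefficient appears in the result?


We apply the power rule: d/dx [ax^n] = a*n * x^(n-1)
d/dx [31x^8]
= 31 * 8 * x^(8-1)
= 248x^7
The coefficient is 248

248
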